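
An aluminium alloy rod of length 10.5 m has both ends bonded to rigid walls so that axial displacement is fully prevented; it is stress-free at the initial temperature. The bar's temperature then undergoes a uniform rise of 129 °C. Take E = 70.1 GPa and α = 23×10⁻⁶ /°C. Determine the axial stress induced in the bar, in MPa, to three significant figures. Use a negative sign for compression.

Free thermal expansion αLΔT = 23e-6 · 10500 · 129 = 31.15 mm.
The walls impose strain ε = −(31.15)/10500 = -2.9670e-03; σ = Eε = 70100 · -2.9670e-03 = -208 MPa.

-208 MPa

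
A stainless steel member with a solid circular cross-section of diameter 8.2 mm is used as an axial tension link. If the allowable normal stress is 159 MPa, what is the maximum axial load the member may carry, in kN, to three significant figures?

8.40 kN

A = 52.81 mm².
P_max = σ_allow · A = 159 · 52.81 = 8397 N = 8.397 kN.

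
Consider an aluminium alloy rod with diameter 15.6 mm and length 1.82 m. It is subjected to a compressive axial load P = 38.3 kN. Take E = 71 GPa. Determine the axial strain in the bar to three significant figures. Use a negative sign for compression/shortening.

-0.00282

A = 191.1 mm².
σ = N/A = -200.4 MPa; ε = σ/E = -200.4/71000 = -2.822e-03.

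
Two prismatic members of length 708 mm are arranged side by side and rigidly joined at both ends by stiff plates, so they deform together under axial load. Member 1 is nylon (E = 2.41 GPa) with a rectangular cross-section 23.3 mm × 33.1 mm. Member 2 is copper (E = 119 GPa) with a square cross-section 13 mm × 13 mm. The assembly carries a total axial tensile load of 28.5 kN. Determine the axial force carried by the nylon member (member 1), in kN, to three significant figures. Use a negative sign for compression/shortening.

A_1 = 771.2 mm².
A_2 = 169 mm².
Equal strain + equilibrium ⇒ each member carries load in proportion to AE: A₁E₁ = 1859000 N, A₂E₂ = 20110000 N, ΣAE = 21970000 N.
F₁ = P·A₁E₁/ΣAE = 28500·1859000/21970000 = 2411 N.

2.41 kN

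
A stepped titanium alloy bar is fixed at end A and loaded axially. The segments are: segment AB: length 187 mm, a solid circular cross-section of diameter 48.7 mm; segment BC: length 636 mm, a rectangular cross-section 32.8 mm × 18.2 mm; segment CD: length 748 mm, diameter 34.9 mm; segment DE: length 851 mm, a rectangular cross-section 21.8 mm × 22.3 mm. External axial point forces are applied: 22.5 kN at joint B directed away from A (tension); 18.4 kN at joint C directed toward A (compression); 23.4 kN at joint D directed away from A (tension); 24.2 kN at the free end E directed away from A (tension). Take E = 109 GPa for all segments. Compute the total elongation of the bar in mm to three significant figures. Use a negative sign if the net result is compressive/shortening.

Internal axial forces (sectioning from the free end, tension +): N_DE = 24.2 kN, N_CD = 47.6 kN, N_BC = 29.2 kN, N_AB = 51.7 kN.
A_AB = 1863 mm².
A_BC = 597 mm².
A_CD = 956.6 mm².
A_DE = 486.1 mm².
δ_AB = 51700·187/(1863·109000) = 0.04762 mm
δ_BC = 29200·636/(597·109000) = 0.2854 mm
δ_CD = 47600·748/(956.6·109000) = 0.3415 mm
δ_DE = 24200·851/(486.1·109000) = 0.3886 mm
δ = Σδ_i = 1.063 mm.

1.06 mm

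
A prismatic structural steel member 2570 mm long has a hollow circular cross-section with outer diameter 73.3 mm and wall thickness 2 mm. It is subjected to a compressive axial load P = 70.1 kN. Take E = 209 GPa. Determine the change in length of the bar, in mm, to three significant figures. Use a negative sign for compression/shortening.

-1.92 mm

A = 448 mm².
δ_mech = NL/(AE) = -70100·2570/(448·209000) = -1.924 mm.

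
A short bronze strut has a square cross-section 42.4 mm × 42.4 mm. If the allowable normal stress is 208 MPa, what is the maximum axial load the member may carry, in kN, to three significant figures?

374 kN

A = 1798 mm².
P_max = σ_allow · A = 208 · 1798 = 373900 N = 373.9 kN.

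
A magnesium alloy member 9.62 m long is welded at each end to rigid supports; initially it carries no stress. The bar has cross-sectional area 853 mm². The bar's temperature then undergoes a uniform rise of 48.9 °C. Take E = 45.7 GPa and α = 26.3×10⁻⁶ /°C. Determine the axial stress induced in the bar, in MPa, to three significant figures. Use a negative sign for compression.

-58.8 MPa

Free thermal expansion αLΔT = 26.3e-6 · 9620 · 48.9 = 12.37 mm.
The walls impose strain ε = −(12.37)/9620 = -1.2861e-03; σ = Eε = 45700 · -1.2861e-03 = -58.77 MPa.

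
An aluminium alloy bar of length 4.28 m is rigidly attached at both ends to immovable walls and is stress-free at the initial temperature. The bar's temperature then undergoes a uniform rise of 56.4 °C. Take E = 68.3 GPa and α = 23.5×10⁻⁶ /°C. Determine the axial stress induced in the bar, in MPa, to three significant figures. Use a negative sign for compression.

-90.5 MPa

Free thermal expansion αLΔT = 23.5e-6 · 4280 · 56.4 = 5.673 mm.
The walls impose strain ε = −(5.673)/4280 = -1.3254e-03; σ = Eε = 68300 · -1.3254e-03 = -90.52 MPa.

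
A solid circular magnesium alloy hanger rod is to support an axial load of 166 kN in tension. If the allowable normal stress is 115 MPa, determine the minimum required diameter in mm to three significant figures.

Required area A ≥ P/σ_allow = 166000/115 = 1443 mm².
For a solid circular section, d ≥ √(4A/π) = 42.87 mm.

42.9 mm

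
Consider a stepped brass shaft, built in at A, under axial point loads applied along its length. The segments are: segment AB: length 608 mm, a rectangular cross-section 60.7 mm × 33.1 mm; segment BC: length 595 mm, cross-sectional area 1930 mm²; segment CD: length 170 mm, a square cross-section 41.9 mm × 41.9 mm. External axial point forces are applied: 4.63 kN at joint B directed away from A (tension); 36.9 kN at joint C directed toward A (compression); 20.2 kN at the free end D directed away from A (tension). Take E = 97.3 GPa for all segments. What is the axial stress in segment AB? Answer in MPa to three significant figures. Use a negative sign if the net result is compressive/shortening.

-6.01 MPa

Internal axial forces (sectioning from the free end, tension +): N_CD = 20.2 kN, N_BC = -16.7 kN, N_AB = -12.07 kN.
A_AB = 2009 mm².
σ_AB = N_AB/A_AB = -12070/2009 = -6.007 MPa.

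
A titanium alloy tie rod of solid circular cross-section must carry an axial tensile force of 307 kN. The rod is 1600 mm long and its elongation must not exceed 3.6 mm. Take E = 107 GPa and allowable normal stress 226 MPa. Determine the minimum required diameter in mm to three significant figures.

41.6 mm

Required area A ≥ P/σ_allow = 307000/226 = 1358 mm².
For a solid circular section, d ≥ √(4A/π) = 41.59 mm.
Elongation limit: A ≥ PL/(Eδ_allow) = 307000·1600/(107000·3.6) = 1275 mm² ⇒ d ≥ 40.29 mm.
The stress limit governs.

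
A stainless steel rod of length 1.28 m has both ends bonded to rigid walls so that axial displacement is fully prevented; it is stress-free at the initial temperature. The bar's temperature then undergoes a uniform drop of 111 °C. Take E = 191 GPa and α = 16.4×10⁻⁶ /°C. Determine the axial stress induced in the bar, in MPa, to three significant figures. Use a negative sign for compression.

348 MPa

Free thermal expansion αLΔT = 16.4e-6 · 1280 · -111 = -2.33 mm.
The walls impose strain ε = −(-2.33)/1280 = 1.8204e-03; σ = Eε = 191000 · 1.8204e-03 = 347.7 MPa.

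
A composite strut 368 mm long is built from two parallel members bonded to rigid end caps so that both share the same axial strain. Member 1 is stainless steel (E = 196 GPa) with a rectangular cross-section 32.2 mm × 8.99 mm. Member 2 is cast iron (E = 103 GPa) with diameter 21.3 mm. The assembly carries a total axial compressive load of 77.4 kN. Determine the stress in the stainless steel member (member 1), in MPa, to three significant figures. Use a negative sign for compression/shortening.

-162 MPa

A_1 = 289.5 mm².
A_2 = 356.3 mm².
Equal strain + equilibrium ⇒ each member carries load in proportion to AE: A₁E₁ = 56740000 N, A₂E₂ = 36700000 N, ΣAE = 93440000 N.
σ₁ = P·E₁/ΣAE = -77400·196000/93440000 = -162.4 MPa.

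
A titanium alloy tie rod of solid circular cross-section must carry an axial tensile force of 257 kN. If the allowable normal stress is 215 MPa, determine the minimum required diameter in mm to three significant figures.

Required area A ≥ P/σ_allow = 257000/215 = 1195 mm².
For a solid circular section, d ≥ √(4A/π) = 39.01 mm.

39.0 mm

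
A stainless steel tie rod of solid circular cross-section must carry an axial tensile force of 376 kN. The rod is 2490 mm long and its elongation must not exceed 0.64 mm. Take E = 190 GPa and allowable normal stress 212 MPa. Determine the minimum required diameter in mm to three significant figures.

Required area A ≥ P/σ_allow = 376000/212 = 1774 mm².
For a solid circular section, d ≥ √(4A/π) = 47.52 mm.
Elongation limit: A ≥ PL/(Eδ_allow) = 376000·2490/(190000·0.64) = 7699 mm² ⇒ d ≥ 99.01 mm.
The elongation limit governs.

99.0 mm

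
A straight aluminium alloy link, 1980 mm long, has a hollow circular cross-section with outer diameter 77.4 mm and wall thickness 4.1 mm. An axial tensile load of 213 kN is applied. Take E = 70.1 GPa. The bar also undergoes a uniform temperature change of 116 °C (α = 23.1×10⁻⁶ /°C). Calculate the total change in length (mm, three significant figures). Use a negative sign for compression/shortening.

A = 944.1 mm².
δ_mech = NL/(AE) = 213000·1980/(944.1·70100) = 6.372 mm.
δ_thermal = αLΔT = 23.1e-6·1980·116 = 5.306 mm.
δ = δ_mech + δ_thermal = 11.68 mm.

11.7 mm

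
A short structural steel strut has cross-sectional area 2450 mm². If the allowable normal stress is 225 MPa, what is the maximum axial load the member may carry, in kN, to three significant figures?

551 kN

P_max = σ_allow · A = 225 · 2450 = 551200 N = 551.2 kN.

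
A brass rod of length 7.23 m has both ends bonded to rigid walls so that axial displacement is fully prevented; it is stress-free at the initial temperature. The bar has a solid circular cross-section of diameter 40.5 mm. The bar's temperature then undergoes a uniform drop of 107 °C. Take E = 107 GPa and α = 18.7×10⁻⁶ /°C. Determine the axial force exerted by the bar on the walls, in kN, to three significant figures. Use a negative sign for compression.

276 kN

Free thermal expansion αLΔT = 18.7e-6 · 7230 · -107 = -14.47 mm.
The walls impose strain ε = −(-14.47)/7230 = 2.0009e-03; σ = Eε = 107000 · 2.0009e-03 = 214.1 MPa.
Wall reaction R = σ·A = 214.1·1288 = 275800 N = 275.8 kN.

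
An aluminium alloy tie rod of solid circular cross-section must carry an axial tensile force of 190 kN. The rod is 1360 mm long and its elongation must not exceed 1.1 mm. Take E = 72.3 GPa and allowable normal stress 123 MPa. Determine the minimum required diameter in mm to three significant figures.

64.3 mm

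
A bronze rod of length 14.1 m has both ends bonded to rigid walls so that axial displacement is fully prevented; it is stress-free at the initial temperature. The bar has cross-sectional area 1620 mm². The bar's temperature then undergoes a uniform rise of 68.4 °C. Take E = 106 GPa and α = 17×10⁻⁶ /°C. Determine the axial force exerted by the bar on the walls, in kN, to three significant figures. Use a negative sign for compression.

-200 kN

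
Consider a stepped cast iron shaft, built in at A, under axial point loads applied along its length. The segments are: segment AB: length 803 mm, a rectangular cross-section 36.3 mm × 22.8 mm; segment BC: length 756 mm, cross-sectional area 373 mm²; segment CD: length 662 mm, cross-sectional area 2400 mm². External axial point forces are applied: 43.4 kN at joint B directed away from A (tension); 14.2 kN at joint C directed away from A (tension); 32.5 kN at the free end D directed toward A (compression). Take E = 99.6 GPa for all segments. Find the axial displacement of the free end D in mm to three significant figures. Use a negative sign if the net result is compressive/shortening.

-0.218 mm

Internal axial forces (sectioning from the free end, tension +): N_CD = -32.5 kN, N_BC = -18.3 kN, N_AB = 25.1 kN.
A_AB = 827.6 mm².
δ_AB = 25100·803/(827.6·99600) = 0.2445 mm
δ_BC = -18300·756/(373·99600) = -0.3724 mm
δ_CD = -32500·662/(2400·99600) = -0.09001 mm
δ = Σδ_i = -0.2179 mm.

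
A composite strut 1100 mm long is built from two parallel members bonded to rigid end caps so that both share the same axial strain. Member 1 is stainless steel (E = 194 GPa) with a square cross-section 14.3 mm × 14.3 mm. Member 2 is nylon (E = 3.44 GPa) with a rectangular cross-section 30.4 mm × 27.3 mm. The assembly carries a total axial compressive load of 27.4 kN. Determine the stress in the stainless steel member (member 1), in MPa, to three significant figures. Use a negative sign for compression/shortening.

A_1 = 204.5 mm².
A_2 = 829.9 mm².
Equal strain + equilibrium ⇒ each member carries load in proportion to AE: A₁E₁ = 39670000 N, A₂E₂ = 2855000 N, ΣAE = 42530000 N.
σ₁ = P·E₁/ΣAE = -27400·194000/42530000 = -125 MPa.

-125 MPa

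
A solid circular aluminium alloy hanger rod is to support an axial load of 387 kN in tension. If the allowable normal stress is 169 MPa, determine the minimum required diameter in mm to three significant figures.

Required area A ≥ P/σ_allow = 387000/169 = 2290 mm².
For a solid circular section, d ≥ √(4A/π) = 54 mm.

54.0 mm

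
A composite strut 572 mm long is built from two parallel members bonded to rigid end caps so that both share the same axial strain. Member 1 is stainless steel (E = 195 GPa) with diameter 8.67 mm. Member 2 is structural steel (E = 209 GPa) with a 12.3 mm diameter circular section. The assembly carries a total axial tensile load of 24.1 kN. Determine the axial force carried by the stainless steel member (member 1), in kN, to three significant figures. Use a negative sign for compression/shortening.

7.63 kN

A_1 = 59.04 mm².
A_2 = 118.8 mm².
Equal strain + equilibrium ⇒ each member carries load in proportion to AE: A₁E₁ = 11510000 N, A₂E₂ = 24830000 N, ΣAE = 36350000 N.
F₁ = P·A₁E₁/ΣAE = 24100·11510000/36350000 = 7633 N.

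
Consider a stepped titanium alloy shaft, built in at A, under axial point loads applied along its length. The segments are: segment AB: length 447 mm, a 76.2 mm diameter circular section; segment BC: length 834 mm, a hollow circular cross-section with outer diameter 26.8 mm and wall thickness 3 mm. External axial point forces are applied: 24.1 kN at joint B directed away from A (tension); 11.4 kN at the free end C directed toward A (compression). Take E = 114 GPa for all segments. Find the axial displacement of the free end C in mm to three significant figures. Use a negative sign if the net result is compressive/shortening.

Internal axial forces (sectioning from the free end, tension +): N_BC = -11.4 kN, N_AB = 12.7 kN.
A_AB = 4560 mm².
A_BC = 224.3 mm².
δ_AB = 12700·447/(4560·114000) = 0.01092 mm
δ_BC = -11400·834/(224.3·114000) = -0.3718 mm
δ = Σδ_i = -0.3609 mm.

-0.361 mm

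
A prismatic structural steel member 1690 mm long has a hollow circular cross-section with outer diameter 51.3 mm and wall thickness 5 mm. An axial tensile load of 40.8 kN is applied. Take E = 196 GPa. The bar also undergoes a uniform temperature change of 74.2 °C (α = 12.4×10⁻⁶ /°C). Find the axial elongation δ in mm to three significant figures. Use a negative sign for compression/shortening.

A = 727.3 mm².
δ_mech = NL/(AE) = 40800·1690/(727.3·196000) = 0.4837 mm.
δ_thermal = αLΔT = 12.4e-6·1690·74.2 = 1.555 mm.
δ = δ_mech + δ_thermal = 2.039 mm.

2.04 mm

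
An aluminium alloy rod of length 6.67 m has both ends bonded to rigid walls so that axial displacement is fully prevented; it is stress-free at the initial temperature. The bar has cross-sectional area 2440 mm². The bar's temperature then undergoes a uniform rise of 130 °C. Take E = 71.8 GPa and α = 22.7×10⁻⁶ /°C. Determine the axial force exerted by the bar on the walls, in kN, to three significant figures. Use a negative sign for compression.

-517 kN

Free thermal expansion αLΔT = 22.7e-6 · 6670 · 130 = 19.68 mm.
The walls impose strain ε = −(19.68)/6670 = -2.9510e-03; σ = Eε = 71800 · -2.9510e-03 = -211.9 MPa.
Wall reaction R = σ·A = -211.9·2440 = -517000 N = -517 kN.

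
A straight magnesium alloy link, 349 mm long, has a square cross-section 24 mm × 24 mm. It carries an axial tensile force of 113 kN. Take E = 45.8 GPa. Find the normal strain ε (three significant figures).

A = 576 mm².
σ = N/A = 196.2 MPa; ε = σ/E = 196.2/45800 = 4.283e-03.

0.00428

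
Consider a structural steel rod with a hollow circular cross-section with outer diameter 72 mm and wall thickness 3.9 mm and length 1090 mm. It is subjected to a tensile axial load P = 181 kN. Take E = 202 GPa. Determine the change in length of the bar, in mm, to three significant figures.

1.17 mm

A = 834.4 mm².
δ_mech = NL/(AE) = 181000·1090/(834.4·202000) = 1.171 mm.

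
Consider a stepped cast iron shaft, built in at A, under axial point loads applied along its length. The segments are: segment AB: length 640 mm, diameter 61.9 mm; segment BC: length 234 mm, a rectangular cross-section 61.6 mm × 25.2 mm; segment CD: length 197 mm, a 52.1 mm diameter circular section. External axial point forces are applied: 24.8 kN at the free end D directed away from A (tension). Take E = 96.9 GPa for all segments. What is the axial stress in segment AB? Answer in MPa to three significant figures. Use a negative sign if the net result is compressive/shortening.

Internal axial forces (sectioning from the free end, tension +): N_CD = 24.8 kN, N_BC = 24.8 kN, N_AB = 24.8 kN.
A_AB = 3009 mm².
σ_AB = N_AB/A_AB = 24800/3009 = 8.241 MPa.

8.24 MPa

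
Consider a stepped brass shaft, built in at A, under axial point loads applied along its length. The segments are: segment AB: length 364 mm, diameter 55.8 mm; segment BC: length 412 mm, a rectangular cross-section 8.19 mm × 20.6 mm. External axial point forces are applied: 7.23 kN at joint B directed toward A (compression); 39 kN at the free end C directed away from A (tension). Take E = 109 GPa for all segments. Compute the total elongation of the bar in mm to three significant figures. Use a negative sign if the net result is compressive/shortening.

0.917 mm

Internal axial forces (sectioning from the free end, tension +): N_BC = 39 kN, N_AB = 31.77 kN.
A_AB = 2445 mm².
A_BC = 168.7 mm².
δ_AB = 31770·364/(2445·109000) = 0.04338 mm
δ_BC = 39000·412/(168.7·109000) = 0.8737 mm
δ = Σδ_i = 0.9171 mm.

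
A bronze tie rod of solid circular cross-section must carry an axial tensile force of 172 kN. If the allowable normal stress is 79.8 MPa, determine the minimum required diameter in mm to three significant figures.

52.4 mm

Required area A ≥ P/σ_allow = 172000/79.8 = 2155 mm².
For a solid circular section, d ≥ √(4A/π) = 52.39 mm.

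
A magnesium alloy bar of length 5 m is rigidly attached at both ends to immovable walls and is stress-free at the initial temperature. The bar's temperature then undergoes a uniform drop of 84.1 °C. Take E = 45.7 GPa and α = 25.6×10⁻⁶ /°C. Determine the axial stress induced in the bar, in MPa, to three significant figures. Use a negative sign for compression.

98.4 MPa

Free thermal expansion αLΔT = 25.6e-6 · 5000 · -84.1 = -10.76 mm.
The walls impose strain ε = −(-10.76)/5000 = 2.1530e-03; σ = Eε = 45700 · 2.1530e-03 = 98.39 MPa.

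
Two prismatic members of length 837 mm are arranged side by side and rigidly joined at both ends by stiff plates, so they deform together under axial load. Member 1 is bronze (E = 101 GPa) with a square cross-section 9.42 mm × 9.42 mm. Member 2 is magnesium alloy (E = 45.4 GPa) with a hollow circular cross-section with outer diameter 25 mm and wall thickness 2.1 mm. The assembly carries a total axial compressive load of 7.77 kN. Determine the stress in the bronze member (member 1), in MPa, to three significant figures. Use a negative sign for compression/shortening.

A_1 = 88.74 mm².
A_2 = 151.1 mm².
Equal strain + equilibrium ⇒ each member carries load in proportion to AE: A₁E₁ = 8962000 N, A₂E₂ = 6859000 N, ΣAE = 15820000 N.
σ₁ = P·E₁/ΣAE = -7770·101000/15820000 = -49.6 MPa.

-49.6 MPa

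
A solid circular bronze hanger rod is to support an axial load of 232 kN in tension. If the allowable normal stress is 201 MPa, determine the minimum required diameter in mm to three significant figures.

38.3 mm

Required area A ≥ P/σ_allow = 232000/201 = 1154 mm².
For a solid circular section, d ≥ √(4A/π) = 38.34 mm.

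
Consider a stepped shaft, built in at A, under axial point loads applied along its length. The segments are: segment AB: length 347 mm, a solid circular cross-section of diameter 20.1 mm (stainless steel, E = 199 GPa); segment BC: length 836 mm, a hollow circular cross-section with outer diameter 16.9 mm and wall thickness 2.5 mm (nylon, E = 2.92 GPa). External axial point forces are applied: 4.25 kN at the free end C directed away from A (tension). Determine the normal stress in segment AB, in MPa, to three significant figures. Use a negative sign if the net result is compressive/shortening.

Internal axial forces (sectioning from the free end, tension +): N_BC = 4.25 kN, N_AB = 4.25 kN.
A_AB = 317.3 mm².
σ_AB = N_AB/A_AB = 4250/317.3 = 13.39 MPa.

13.4 MPa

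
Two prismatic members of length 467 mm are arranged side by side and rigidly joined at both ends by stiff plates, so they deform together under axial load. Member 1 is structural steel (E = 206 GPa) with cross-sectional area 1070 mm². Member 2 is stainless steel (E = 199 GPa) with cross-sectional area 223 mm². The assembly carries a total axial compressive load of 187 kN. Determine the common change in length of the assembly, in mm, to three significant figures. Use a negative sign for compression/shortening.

-0.330 mm

Equal strain + equilibrium ⇒ each member carries load in proportion to AE: A₁E₁ = 220400000 N, A₂E₂ = 44380000 N, ΣAE = 264800000 N.
δ = PL/ΣAE = -187000·467/264800000 = -0.3298 mm.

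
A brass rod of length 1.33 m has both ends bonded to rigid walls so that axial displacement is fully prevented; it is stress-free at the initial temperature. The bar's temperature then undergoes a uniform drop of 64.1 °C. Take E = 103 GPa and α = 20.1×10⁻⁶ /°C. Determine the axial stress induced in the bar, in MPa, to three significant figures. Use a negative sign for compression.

133 MPa

Free thermal expansion αLΔT = 20.1e-6 · 1330 · -64.1 = -1.714 mm.
The walls impose strain ε = −(-1.714)/1330 = 1.2884e-03; σ = Eε = 103000 · 1.2884e-03 = 132.7 MPa.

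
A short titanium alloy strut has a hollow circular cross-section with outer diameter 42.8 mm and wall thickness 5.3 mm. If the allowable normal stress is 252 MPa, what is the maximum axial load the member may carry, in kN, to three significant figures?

157 kN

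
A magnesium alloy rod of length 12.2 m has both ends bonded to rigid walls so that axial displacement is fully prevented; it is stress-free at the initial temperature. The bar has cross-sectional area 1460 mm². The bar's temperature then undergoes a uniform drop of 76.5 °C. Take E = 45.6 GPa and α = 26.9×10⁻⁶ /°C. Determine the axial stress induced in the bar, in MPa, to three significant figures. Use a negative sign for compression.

93.8 MPa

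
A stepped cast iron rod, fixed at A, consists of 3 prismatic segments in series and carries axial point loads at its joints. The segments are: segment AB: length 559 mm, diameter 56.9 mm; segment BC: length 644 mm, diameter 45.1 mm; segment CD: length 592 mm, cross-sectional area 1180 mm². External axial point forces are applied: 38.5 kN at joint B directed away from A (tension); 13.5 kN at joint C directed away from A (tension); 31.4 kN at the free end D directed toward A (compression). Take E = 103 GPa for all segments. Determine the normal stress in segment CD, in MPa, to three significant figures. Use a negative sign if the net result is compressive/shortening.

Internal axial forces (sectioning from the free end, tension +): N_CD = -31.4 kN, N_BC = -17.9 kN, N_AB = 20.6 kN.
σ_CD = N_CD/A_CD = -31400/1180 = -26.61 MPa.

-26.6 MPa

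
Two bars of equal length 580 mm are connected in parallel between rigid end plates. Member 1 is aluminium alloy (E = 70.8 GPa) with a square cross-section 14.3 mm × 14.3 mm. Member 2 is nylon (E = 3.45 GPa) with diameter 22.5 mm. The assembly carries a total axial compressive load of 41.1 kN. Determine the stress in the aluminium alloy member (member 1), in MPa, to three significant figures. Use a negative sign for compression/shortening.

A_1 = 204.5 mm².
A_2 = 397.6 mm².
Equal strain + equilibrium ⇒ each member carries load in proportion to AE: A₁E₁ = 14480000 N, A₂E₂ = 1372000 N, ΣAE = 15850000 N.
σ₁ = P·E₁/ΣAE = -41100·70800/15850000 = -183.6 MPa.

-184 MPa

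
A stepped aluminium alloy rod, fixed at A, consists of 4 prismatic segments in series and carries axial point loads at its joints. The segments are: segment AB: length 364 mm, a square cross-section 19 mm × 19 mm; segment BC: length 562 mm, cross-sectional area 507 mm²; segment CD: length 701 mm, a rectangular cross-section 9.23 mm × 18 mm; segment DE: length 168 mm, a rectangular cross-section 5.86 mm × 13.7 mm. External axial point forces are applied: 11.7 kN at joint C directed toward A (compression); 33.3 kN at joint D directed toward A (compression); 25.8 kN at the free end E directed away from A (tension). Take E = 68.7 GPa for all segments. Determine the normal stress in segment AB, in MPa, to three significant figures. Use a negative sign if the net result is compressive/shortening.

-53.2 MPa

Internal axial forces (sectioning from the free end, tension +): N_DE = 25.8 kN, N_CD = -7.5 kN, N_BC = -19.2 kN, N_AB = -19.2 kN.
A_AB = 361 mm².
σ_AB = N_AB/A_AB = -19200/361 = -53.19 MPa.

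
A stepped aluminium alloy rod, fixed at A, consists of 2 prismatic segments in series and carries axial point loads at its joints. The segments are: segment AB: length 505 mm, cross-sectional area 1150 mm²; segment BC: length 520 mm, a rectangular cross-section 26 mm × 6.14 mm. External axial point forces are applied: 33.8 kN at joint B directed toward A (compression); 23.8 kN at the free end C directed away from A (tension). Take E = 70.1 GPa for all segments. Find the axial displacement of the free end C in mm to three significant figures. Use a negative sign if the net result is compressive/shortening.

1.04 mm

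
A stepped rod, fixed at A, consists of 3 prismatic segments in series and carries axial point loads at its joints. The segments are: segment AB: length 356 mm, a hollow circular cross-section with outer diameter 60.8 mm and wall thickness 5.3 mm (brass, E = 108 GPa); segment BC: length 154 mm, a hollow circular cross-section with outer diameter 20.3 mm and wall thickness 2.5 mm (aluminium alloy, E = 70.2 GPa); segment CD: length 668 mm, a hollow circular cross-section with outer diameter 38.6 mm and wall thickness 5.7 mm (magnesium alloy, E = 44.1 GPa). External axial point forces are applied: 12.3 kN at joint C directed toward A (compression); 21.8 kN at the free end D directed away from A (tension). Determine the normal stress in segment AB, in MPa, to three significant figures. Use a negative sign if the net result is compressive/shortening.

10.3 MPa

Internal axial forces (sectioning from the free end, tension +): N_CD = 21.8 kN, N_BC = 9.5 kN, N_AB = 9.5 kN.
A_AB = 924.1 mm².
σ_AB = N_AB/A_AB = 9500/924.1 = 10.28 MPa.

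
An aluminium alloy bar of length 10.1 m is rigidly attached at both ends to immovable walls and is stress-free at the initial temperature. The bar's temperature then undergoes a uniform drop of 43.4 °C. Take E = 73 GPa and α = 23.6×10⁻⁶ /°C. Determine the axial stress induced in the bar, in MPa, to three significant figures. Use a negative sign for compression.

74.8 MPa

Free thermal expansion αLΔT = 23.6e-6 · 10100 · -43.4 = -10.34 mm.
The walls impose strain ε = −(-10.34)/10100 = 1.0242e-03; σ = Eε = 73000 · 1.0242e-03 = 74.77 MPa.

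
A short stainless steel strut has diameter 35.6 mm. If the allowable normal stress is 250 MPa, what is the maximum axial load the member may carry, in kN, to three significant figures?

249 kN

A = 995.4 mm².
P_max = σ_allow · A = 250 · 995.4 = 248800 N = 248.8 kN.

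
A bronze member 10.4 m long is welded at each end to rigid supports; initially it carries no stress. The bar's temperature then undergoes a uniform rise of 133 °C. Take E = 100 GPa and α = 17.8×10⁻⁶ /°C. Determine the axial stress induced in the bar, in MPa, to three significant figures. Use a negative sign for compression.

-237 MPa

Free thermal expansion αLΔT = 17.8e-6 · 10400 · 133 = 24.62 mm.
The walls impose strain ε = −(24.62)/10400 = -2.3674e-03; σ = Eε = 100000 · -2.3674e-03 = -236.7 MPa.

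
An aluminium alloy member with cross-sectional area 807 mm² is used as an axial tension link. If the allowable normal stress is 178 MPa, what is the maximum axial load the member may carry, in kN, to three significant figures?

P_max = σ_allow · A = 178 · 807 = 143600 N = 143.6 kN.

144 kN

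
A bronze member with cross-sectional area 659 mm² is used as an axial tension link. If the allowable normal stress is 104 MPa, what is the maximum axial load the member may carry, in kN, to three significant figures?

P_max = σ_allow · A = 104 · 659 = 68540 N = 68.54 kN.

68.5 kN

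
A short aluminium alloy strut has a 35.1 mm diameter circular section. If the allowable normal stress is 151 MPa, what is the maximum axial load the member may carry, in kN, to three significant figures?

146 kN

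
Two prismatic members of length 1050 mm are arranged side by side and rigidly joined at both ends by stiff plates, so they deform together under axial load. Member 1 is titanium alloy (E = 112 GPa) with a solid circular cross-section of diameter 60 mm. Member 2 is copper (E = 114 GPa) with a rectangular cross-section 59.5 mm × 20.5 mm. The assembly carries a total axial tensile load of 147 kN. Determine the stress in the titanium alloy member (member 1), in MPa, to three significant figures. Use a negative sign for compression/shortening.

36.1 MPa

A_1 = 2827 mm².
A_2 = 1220 mm².
Equal strain + equilibrium ⇒ each member carries load in proportion to AE: A₁E₁ = 316700000 N, A₂E₂ = 139100000 N, ΣAE = 455700000 N.
σ₁ = P·E₁/ΣAE = 147000·112000/455700000 = 36.13 MPa.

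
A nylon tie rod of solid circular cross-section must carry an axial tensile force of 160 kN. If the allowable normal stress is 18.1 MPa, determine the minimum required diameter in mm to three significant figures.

106 mm

Required area A ≥ P/σ_allow = 160000/18.1 = 8840 mm².
For a solid circular section, d ≥ √(4A/π) = 106.1 mm.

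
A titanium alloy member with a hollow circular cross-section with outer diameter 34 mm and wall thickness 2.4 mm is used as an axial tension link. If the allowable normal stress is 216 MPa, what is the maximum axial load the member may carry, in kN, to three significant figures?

51.5 kN

A = 238.3 mm².
P_max = σ_allow · A = 216 · 238.3 = 51460 N = 51.46 kN.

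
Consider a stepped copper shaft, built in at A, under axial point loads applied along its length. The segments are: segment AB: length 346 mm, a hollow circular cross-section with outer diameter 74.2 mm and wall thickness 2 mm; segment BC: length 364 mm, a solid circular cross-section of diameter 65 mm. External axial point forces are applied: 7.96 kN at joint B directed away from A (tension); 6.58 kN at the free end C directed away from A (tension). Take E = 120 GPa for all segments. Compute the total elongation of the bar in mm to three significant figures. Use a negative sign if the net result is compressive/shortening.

0.0984 mm

Internal axial forces (sectioning from the free end, tension +): N_BC = 6.58 kN, N_AB = 14.54 kN.
A_AB = 453.6 mm².
A_BC = 3318 mm².
δ_AB = 14540·346/(453.6·120000) = 0.09241 mm
δ_BC = 6580·364/(3318·120000) = 0.006015 mm
δ = Σδ_i = 0.09843 mm.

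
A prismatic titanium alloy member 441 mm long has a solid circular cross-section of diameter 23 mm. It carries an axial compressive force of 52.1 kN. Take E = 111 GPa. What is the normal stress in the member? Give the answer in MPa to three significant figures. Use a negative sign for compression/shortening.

A = 415.5 mm².
σ = N/A = -52100/415.5 = -125.4 MPa.

-125 MPa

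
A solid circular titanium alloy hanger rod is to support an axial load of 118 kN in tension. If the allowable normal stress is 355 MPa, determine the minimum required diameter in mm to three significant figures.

Required area A ≥ P/σ_allow = 118000/355 = 332.4 mm².
For a solid circular section, d ≥ √(4A/π) = 20.57 mm.

20.6 mm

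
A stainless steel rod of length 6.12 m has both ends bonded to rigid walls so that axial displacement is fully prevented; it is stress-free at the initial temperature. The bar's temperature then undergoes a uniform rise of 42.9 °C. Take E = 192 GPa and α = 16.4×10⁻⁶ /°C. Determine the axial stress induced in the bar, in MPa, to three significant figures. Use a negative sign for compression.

-135 MPa

Free thermal expansion αLΔT = 16.4e-6 · 6120 · 42.9 = 4.306 mm.
The walls impose strain ε = −(4.306)/6120 = -7.0356e-04; σ = Eε = 192000 · -7.0356e-04 = -135.1 MPa.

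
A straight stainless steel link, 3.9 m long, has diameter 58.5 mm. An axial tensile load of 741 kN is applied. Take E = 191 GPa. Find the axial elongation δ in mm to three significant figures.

A = 2688 mm².
δ_mech = NL/(AE) = 741000·3900/(2688·191000) = 5.629 mm.

5.63 mm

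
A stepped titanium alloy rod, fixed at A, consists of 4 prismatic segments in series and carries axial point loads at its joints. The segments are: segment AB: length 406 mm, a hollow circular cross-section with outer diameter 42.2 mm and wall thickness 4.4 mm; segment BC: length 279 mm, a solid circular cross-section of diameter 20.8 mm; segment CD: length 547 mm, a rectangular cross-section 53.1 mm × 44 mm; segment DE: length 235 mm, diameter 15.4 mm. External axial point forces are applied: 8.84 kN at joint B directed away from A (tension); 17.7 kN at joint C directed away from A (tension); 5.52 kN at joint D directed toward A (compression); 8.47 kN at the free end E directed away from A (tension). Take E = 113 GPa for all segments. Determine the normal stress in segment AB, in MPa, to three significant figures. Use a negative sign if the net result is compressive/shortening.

56.4 MPa

Internal axial forces (sectioning from the free end, tension +): N_DE = 8.47 kN, N_CD = 2.95 kN, N_BC = 20.65 kN, N_AB = 29.49 kN.
A_AB = 522.5 mm².
σ_AB = N_AB/A_AB = 29490/522.5 = 56.44 MPa.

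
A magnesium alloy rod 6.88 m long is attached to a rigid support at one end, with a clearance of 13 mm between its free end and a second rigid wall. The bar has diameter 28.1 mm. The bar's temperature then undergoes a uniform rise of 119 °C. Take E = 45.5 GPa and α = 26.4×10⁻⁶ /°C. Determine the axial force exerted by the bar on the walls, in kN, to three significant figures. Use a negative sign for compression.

Free thermal expansion αLΔT = 26.4e-6 · 6880 · 119 = 21.61 mm.
The walls engage after the gap closes; constrained expansion = 21.61 − 13 = 8.614 mm.
The walls impose strain ε = −(8.614)/6880 = -1.2521e-03; σ = Eε = 45500 · -1.2521e-03 = -56.97 MPa.
Wall reaction R = σ·A = -56.97·620.2 = -35330 N = -35.33 kN.

-35.3 kN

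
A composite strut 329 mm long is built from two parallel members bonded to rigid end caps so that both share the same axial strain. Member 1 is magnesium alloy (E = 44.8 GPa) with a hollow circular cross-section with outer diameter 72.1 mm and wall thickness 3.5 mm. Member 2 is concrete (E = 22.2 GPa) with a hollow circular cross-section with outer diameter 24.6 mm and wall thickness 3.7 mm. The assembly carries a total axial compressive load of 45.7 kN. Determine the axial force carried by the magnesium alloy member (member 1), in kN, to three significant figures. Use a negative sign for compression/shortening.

-39.4 kN

A_1 = 754.3 mm².
A_2 = 242.9 mm².
Equal strain + equilibrium ⇒ each member carries load in proportion to AE: A₁E₁ = 33790000 N, A₂E₂ = 5393000 N, ΣAE = 39190000 N.
F₁ = P·A₁E₁/ΣAE = -45700·33790000/39190000 = -39410 N.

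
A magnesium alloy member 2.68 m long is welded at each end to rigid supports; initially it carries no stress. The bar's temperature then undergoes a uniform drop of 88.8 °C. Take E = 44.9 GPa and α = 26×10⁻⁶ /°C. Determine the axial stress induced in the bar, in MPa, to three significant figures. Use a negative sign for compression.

Free thermal expansion αLΔT = 26e-6 · 2680 · -88.8 = -6.188 mm.
The walls impose strain ε = −(-6.188)/2680 = 2.3088e-03; σ = Eε = 44900 · 2.3088e-03 = 103.7 MPa.

104 MPa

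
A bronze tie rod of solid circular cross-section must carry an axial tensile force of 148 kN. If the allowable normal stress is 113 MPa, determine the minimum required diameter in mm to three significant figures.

40.8 mm

Required area A ≥ P/σ_allow = 148000/113 = 1310 mm².
For a solid circular section, d ≥ √(4A/π) = 40.84 mm.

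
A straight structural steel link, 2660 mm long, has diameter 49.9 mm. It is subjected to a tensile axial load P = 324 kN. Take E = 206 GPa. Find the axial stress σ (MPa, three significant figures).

166 MPa

A = 1956 mm².
σ = N/A = 324000/1956 = 165.7 MPa.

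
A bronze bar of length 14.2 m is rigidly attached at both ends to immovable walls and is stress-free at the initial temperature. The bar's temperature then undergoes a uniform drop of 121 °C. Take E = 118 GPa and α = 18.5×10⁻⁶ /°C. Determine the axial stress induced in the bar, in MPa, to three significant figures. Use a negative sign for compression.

264 MPa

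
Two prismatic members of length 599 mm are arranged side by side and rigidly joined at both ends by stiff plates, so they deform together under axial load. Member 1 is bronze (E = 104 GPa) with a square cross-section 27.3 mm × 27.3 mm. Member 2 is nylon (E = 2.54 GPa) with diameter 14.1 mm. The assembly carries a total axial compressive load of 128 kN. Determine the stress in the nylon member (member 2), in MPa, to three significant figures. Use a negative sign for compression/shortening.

-4.17 MPa

A_1 = 745.3 mm².
A_2 = 156.1 mm².
Equal strain + equilibrium ⇒ each member carries load in proportion to AE: A₁E₁ = 77510000 N, A₂E₂ = 396600 N, ΣAE = 77910000 N.
σ₂ = P·E₂/ΣAE = -128000·2540/77910000 = -4.173 MPa.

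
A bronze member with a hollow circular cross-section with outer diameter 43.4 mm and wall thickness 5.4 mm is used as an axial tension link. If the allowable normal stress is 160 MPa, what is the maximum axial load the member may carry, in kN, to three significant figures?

A = 644.7 mm².
P_max = σ_allow · A = 160 · 644.7 = 103100 N = 103.1 kN.

103 kN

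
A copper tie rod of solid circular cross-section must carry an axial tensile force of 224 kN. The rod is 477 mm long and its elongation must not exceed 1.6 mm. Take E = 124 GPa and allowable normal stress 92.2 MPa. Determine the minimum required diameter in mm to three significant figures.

55.6 mm

Required area A ≥ P/σ_allow = 224000/92.2 = 2430 mm².
For a solid circular section, d ≥ √(4A/π) = 55.62 mm.
Elongation limit: A ≥ PL/(Eδ_allow) = 224000·477/(124000·1.6) = 538.5 mm² ⇒ d ≥ 26.19 mm.
The stress limit governs.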